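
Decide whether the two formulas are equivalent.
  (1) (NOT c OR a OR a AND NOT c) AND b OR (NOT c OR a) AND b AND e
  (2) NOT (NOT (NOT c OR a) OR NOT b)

E1: (NOT c OR a OR a AND NOT c) AND b OR (NOT c OR a) AND b AND e
    = (NOT c OR a) AND b OR (NOT c OR a) AND b AND e   (absorption)
    = (NOT c OR a) AND b   (absorption)
E2: NOT (NOT (NOT c OR a) OR NOT b)
    = (NOT c OR a) AND b   (De Morgan)
Both reduce to (NOT c OR a) AND b, so they are equivalent.

Yes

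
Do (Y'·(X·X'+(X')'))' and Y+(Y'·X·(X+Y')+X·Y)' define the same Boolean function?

Yes

E1: (Y'·(X·X'+(X')'))'
    = (Y'·(X')')'
    = Y+X'
E2: Y+(Y'·X·(X+Y')+X·Y)'
    = Y+(Y'·X+X·Y)'
    = Y+X'
Both reduce to Y+X', so they are equivalent.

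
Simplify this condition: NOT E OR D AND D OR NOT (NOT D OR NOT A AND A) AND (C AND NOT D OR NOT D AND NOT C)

NOT E OR D AND D OR NOT (NOT D OR NOT A AND A) AND (C AND NOT D OR NOT D AND NOT C)
= NOT E OR D AND D OR NOT NOT D AND (C AND NOT D OR NOT D AND NOT C)
= NOT E OR D AND D OR D AND (C AND NOT D OR NOT D AND NOT C)
= NOT E OR D AND D OR D AND NOT D
= NOT E OR D

NOT E OR D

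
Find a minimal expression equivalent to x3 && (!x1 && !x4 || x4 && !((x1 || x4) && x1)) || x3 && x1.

x3

x3 && (!x1 && !x4 || x4 && !((x1 || x4) && x1)) || x3 && x1
= x3 && (!x1 && !x4 || x4 && !x1) || x3 && x1
= x3 && !x1 || x3 && x1
= x3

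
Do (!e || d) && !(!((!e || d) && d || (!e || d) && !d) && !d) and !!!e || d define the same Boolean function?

Yes

E1: (!e || d) && !(!((!e || d) && d || (!e || d) && !d) && !d)
    = (!e || d) && !(!(!e || d) && !d)   — distribution
    = (!e || d) && (!e || d || d)   — De Morgan
    = !e || d   — absorption
E2: !!!e || d
    = !e || d   — double negation
Both reduce to !e || d, so they are equivalent.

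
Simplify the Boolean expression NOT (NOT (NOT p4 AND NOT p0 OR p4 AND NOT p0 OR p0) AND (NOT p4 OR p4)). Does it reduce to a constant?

TRUE

NOT (NOT (NOT p4 AND NOT p0 OR p4 AND NOT p0 OR p0) AND (NOT p4 OR p4))
= NOT NOT (NOT p4 AND NOT p0 OR p4 AND NOT p0 OR p0)
= NOT NOT (NOT p0 OR p0)
= NOT p0 OR p0
= TRUE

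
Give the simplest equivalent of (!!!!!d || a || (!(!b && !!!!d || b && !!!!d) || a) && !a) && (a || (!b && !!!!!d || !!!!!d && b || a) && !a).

(!!!!!d || a || (!(!b && !!!!d || b && !!!!d) || a) && !a) && (a || (!b && !!!!!d || !!!!!d && b || a) && !a)
= (!!!!!d || a || (!(!b && !!!!d || b && !!!!d) || a) && !a) && (a || (!!!!!d || a) && !a)   (distribution)
= (!!!!!d || a || (!!!!!d || a) && !a) && (a || (!!!!!d || a) && !a)   (distribution)
= (!!!!!d || a) && a || (!!!!!d || a) && !a   (distribution)
= !!!!!d || a   (distribution)
= !!!d || a   (double negation)
= !d || a   (double negation)

!d || a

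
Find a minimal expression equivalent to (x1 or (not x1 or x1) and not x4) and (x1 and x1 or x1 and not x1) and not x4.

(x1 or (not x1 or x1) and not x4) and (x1 and x1 or x1 and not x1) and not x4
= (x1 or (not x1 or x1) and not x4) and x1 and not x4   (distribution)
= (x1 or not x4) and x1 and not x4   (complement / identity)
= x1 and not x4   (absorption)

x1 and not x4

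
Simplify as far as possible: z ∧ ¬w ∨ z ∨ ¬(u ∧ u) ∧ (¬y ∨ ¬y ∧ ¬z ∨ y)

z ∧ ¬w ∨ z ∨ ¬(u ∧ u) ∧ (¬y ∨ ¬y ∧ ¬z ∨ y)
= z ∨ ¬(u ∧ u) ∧ (¬y ∨ ¬y ∧ ¬z ∨ y)   [absorption]
= z ∨ ¬u ∧ (¬y ∨ ¬y ∧ ¬z ∨ y)   [idempotence]
= z ∨ ¬u ∧ (¬y ∨ y)   [absorption]
= z ∨ ¬u   [complement / identity]

z ∨ ¬u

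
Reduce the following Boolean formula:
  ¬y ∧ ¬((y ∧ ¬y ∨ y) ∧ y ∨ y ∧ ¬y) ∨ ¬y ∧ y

¬y ∧ ¬((y ∧ ¬y ∨ y) ∧ y ∨ y ∧ ¬y) ∨ ¬y ∧ y
= ¬y ∧ ¬(y ∧ y ∨ y ∧ ¬y) ∨ ¬y ∧ y
= ¬y ∧ ¬y ∨ ¬y ∧ y
= ¬y

¬y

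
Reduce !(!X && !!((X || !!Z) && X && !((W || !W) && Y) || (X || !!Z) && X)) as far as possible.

!(!X && !!((X || !!Z) && X && !((W || !W) && Y) || (X || !!Z) && X))
= !(!X && !!((X || !!Z) && X && !Y || (X || !!Z) && X))   (complement / identity)
= !(!X && !!((X || !!Z) && X))   (absorption)
= X || !((X || !!Z) && X)   (De Morgan)
= X || !((X || Z) && X)   (double negation)
= X || !X   (absorption)
= true   (complement)

true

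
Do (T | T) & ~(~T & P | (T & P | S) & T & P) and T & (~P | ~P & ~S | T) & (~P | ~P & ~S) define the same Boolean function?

E1: (T | T) & ~(~T & P | (T & P | S) & T & P)
    = (T | T) & ~(~T & P | T & P)
    = (T | T) & ~P
    = T & ~P
E2: T & (~P | ~P & ~S | T) & (~P | ~P & ~S)
    = T & (~P | ~P & ~S)
    = T & ~P
Both reduce to T & ~P, so they are equivalent.

Yes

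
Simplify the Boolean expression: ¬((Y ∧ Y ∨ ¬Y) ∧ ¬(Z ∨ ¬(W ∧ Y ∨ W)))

Z ∨ ¬W

¬((Y ∧ Y ∨ ¬Y) ∧ ¬(Z ∨ ¬(W ∧ Y ∨ W)))
= ¬((Y ∨ ¬Y) ∧ ¬(Z ∨ ¬(W ∧ Y ∨ W)))   [idempotence]
= ¬¬(Z ∨ ¬(W ∧ Y ∨ W))   [complement / identity]
= ¬¬(Z ∨ ¬W)   [absorption]
= Z ∨ ¬W   [double negation]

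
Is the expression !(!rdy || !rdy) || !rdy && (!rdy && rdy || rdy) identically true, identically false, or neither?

neither

!(!rdy || !rdy) || !rdy && (!rdy && rdy || rdy)
= !(!rdy || !rdy) || !rdy && rdy
= rdy && rdy || !rdy && rdy
= rdy
This depends on rdy, so it is not a constant.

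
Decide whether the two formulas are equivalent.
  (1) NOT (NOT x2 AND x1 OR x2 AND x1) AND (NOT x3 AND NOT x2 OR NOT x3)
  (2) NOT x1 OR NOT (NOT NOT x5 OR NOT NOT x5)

E1: NOT (NOT x2 AND x1 OR x2 AND x1) AND (NOT x3 AND NOT x2 OR NOT x3)
    = NOT x1 AND (NOT x3 AND NOT x2 OR NOT x3)   — distribution
    = NOT x1 AND NOT x3   — absorption
E2: NOT x1 OR NOT (NOT NOT x5 OR NOT NOT x5)
    = NOT x1 OR NOT x5 AND NOT x5   — De Morgan
    = NOT x1 OR NOT x5   — idempotence
These differ: at x1=1, x2=0, x3=1, x5=0, E1 = 0 but E2 = 1.

No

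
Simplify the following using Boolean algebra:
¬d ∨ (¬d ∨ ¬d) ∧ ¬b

¬d ∨ (¬d ∨ ¬d) ∧ ¬b
= ¬d ∨ ¬d ∧ ¬b   — idempotence
= ¬d   — absorption

¬d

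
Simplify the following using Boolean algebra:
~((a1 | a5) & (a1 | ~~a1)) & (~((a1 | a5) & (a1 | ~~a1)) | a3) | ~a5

~((a1 | a5) & (a1 | ~~a1)) & (~((a1 | a5) & (a1 | ~~a1)) | a3) | ~a5
= ~((a1 | a5) & (a1 | ~~a1)) | ~a5   [absorption]
= ~((a1 | a5) & (a1 | a1)) | ~a5   [double negation]
= ~((a1 | a5) & a1) | ~a5   [idempotence]
= ~a1 | ~a5   [absorption]

~a1 | ~a5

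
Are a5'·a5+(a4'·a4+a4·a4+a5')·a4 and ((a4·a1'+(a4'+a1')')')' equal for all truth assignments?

E1: a5'·a5+(a4'·a4+a4·a4+a5')·a4
    = a5'·a5+(a4+a5')·a4   (distribution)
    = (a4+a5')·a4   (complement / identity)
    = a4   (absorption)
E2: ((a4·a1'+(a4'+a1')')')'
    = ((a4·a1'+a4·a1)')'   (De Morgan)
    = (a4')'   (distribution)
    = a4   (double negation)
Both reduce to a4, so they are equivalent.

Yes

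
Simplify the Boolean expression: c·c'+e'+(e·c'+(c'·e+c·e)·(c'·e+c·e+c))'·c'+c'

e'+c'

c·c'+e'+(e·c'+(c'·e+c·e)·(c'·e+c·e+c))'·c'+c'
= c·c'+e'+(e·c'+c'·e+c·e)'·c'+c'   — absorption
= c·c'+e'+(e·c'+e)'·c'+c'   — distribution
= c·c'+e'+e'·c'+c'   — absorption
= c·c'+e'+c'   — absorption
= e'+c'   — complement / identity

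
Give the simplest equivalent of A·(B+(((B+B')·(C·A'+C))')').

A·(B+(((B+B')·(C·A'+C))')')
= A·(B+((C·A'+C)')')   (complement / identity)
= A·(B+(C')')   (absorption)
= A·(B+C)   (double negation)

A·(B+C)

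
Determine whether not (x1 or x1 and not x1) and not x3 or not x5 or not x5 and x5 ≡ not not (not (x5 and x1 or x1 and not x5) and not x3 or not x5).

Yes

E1: not (x1 or x1 and not x1) and not x3 or not x5 or not x5 and x5
    = not (x1 or x1 and not x1) and not x3 or not x5   — complement / identity
    = not x1 and not x3 or not x5   — complement / identity
E2: not not (not (x5 and x1 or x1 and not x5) and not x3 or not x5)
    = not not (not x1 and not x3 or not x5)   — distribution
    = not x1 and not x3 or not x5   — double negation
Both reduce to not x1 and not x3 or not x5, so they are equivalent.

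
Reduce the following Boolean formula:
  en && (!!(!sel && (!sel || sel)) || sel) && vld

en && vld

en && (!!(!sel && (!sel || sel)) || sel) && vld
= en && (!!!sel || sel) && vld
= en && (!sel || sel) && vld
= en && vld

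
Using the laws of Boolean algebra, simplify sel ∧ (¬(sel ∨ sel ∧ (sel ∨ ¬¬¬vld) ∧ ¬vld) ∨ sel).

sel ∧ (¬(sel ∨ sel ∧ (sel ∨ ¬¬¬vld) ∧ ¬vld) ∨ sel)
= sel ∧ (¬(sel ∨ sel ∧ (sel ∨ ¬vld) ∧ ¬vld) ∨ sel)   (double negation)
= sel ∧ (¬(sel ∨ sel ∧ ¬vld) ∨ sel)   (absorption)
= sel ∧ (¬sel ∨ sel)   (absorption)
= sel   (complement / identity)

sel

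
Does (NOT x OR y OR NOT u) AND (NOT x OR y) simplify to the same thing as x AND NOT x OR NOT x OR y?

Yes

E1: (NOT x OR y OR NOT u) AND (NOT x OR y)
    = NOT x OR y
E2: x AND NOT x OR NOT x OR y
    = NOT x OR y
Both reduce to NOT x OR y, so they are equivalent.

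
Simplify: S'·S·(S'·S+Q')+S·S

S'·S·(S'·S+Q')+S·S
= S'·S+S·S   — absorption
= S   — distribution

S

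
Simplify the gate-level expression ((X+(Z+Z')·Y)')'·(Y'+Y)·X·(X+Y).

((X+(Z+Z')·Y)')'·(Y'+Y)·X·(X+Y)
= ((X+(Z+Z')·Y)')'·(Y'+Y)·X   (absorption)
= ((X+Y)')'·(Y'+Y)·X   (complement / identity)
= ((X+Y)')'·X   (complement / identity)
= (X+Y)·X   (double negation)
= X   (absorption)

X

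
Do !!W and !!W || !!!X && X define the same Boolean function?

Yes

E1: !!W
    = W   [double negation]
E2: !!W || !!!X && X
    = !!W || !X && X   [double negation]
    = !!W   [complement / identity]
    = W   [double negation]
Both reduce to W, so they are equivalent.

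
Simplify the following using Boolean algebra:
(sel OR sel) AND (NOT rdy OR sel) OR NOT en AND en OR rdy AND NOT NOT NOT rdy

sel

(sel OR sel) AND (NOT rdy OR sel) OR NOT en AND en OR rdy AND NOT NOT NOT rdy
= sel AND NOT rdy OR sel OR NOT en AND en OR rdy AND NOT NOT NOT rdy   [distribution]
= sel AND NOT rdy OR sel OR rdy AND NOT NOT NOT rdy   [complement / identity]
= sel OR rdy AND NOT NOT NOT rdy   [absorption]
= sel OR rdy AND NOT rdy   [double negation]
= sel   [complement / identity]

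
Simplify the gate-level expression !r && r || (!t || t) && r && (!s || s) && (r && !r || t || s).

!r && r || (!t || t) && r && (!s || s) && (r && !r || t || s)
= !r && r || (!t || t) && r && (!s || s) && (t || s)   [complement / identity]
= !r && r || (!t || t) && r && (t || s)   [complement / identity]
= !r && r || r && (t || s)   [complement / identity]
= r && (t || s)   [complement / identity]

r && (t || s)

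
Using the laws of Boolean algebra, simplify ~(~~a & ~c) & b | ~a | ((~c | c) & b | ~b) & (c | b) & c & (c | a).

~a | c

~(~~a & ~c) & b | ~a | ((~c | c) & b | ~b) & (c | b) & c & (c | a)
= ~(~~a & ~c) & b | ~a | (b | ~b) & (c | b) & c & (c | a)   [complement / identity]
= (~a | c) & b | ~a | (b | ~b) & (c | b) & c & (c | a)   [De Morgan]
= (~a | c) & b | ~a | (b | ~b) & (c | b) & c   [absorption]
= (~a | c) & b | ~a | (c | b) & c   [complement / identity]
= (~a | c) & b | ~a | c   [absorption]
= ~a | c   [absorption]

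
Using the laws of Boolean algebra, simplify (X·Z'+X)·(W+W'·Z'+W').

X

(X·Z'+X)·(W+W'·Z'+W')
= X·(W+W'·Z'+W')   (absorption)
= X·(W+W')   (absorption)
= X   (complement / identity)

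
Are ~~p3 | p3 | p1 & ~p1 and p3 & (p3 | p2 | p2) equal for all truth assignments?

E1: ~~p3 | p3 | p1 & ~p1
    = ~~p3 | p3   [complement / identity]
    = p3 | p3   [double negation]
    = p3   [idempotence]
E2: p3 & (p3 | p2 | p2)
    = p3 & (p3 | p2)   [idempotence]
    = p3   [absorption]
Both reduce to p3, so they are equivalent.

Yes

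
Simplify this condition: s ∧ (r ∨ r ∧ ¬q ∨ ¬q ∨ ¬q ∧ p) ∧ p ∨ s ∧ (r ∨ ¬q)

s ∧ (r ∨ r ∧ ¬q ∨ ¬q ∨ ¬q ∧ p) ∧ p ∨ s ∧ (r ∨ ¬q)
= s ∧ (r ∨ r ∧ ¬q ∨ ¬q) ∧ p ∨ s ∧ (r ∨ ¬q)   — absorption
= s ∧ (r ∨ ¬q) ∧ p ∨ s ∧ (r ∨ ¬q)   — absorption
= s ∧ (r ∨ ¬q)   — absorption

s ∧ (r ∨ ¬q)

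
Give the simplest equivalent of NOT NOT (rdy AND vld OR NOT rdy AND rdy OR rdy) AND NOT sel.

rdy AND NOT sel

NOT NOT (rdy AND vld OR NOT rdy AND rdy OR rdy) AND NOT sel
= NOT NOT (rdy AND vld OR rdy) AND NOT sel
= NOT NOT rdy AND NOT sel
= rdy AND NOT sel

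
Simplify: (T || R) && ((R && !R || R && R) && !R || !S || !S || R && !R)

(T || R) && ((R && !R || R && R) && !R || !S || !S || R && !R)
= (T || R) && ((R && !R || R && R) && !R || !S || !S)   [complement / identity]
= (T || R) && (R && !R || !S || !S)   [distribution]
= (T || R) && (R && !R || !S)   [idempotence]
= (T || R) && !S   [complement / identity]

(T || R) && !S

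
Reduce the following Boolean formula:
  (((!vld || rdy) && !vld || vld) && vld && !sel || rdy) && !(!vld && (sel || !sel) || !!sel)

(((!vld || rdy) && !vld || vld) && vld && !sel || rdy) && !(!vld && (sel || !sel) || !!sel)
= ((!vld || vld) && vld && !sel || rdy) && !(!vld && (sel || !sel) || !!sel)
= (vld && !sel || rdy) && !(!vld && (sel || !sel) || !!sel)
= (vld && !sel || rdy) && !(!vld || !!sel)
= (vld && !sel || rdy) && vld && !sel
= vld && !sel

vld && !sel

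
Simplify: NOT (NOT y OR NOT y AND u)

NOT (NOT y OR NOT y AND u)
= NOT NOT y   [absorption]
= y   [double negation]

y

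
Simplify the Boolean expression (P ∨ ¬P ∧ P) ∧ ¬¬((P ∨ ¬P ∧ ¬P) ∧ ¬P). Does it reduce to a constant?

False

(P ∨ ¬P ∧ P) ∧ ¬¬((P ∨ ¬P ∧ ¬P) ∧ ¬P)
= (P ∨ ¬P ∧ P) ∧ ¬¬((P ∨ ¬P) ∧ ¬P)   (idempotence)
= (P ∨ ¬P ∧ P) ∧ (P ∨ ¬P) ∧ ¬P   (double negation)
= P ∧ (P ∨ ¬P) ∧ ¬P   (complement / identity)
= P ∧ ¬P   (complement / identity)
= False   (complement)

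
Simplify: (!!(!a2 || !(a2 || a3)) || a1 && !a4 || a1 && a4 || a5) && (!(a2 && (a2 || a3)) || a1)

(!!(!a2 || !(a2 || a3)) || a1 && !a4 || a1 && a4 || a5) && (!(a2 && (a2 || a3)) || a1)
= (!(a2 && (a2 || a3)) || a1 && !a4 || a1 && a4 || a5) && (!(a2 && (a2 || a3)) || a1)   (De Morgan)
= (!(a2 && (a2 || a3)) || a1 || a5) && (!(a2 && (a2 || a3)) || a1)   (distribution)
= !(a2 && (a2 || a3)) || a1   (absorption)
= !a2 || a1   (absorption)

!a2 || a1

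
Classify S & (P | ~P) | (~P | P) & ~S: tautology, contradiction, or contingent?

S & (P | ~P) | (~P | P) & ~S
= S | (~P | P) & ~S   [complement / identity]
= S | ~S   [complement / identity]
= 1   [complement]

tautology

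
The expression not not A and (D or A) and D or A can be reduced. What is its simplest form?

A

not not A and (D or A) and D or A
= A and (D or A) and D or A   [double negation]
= A and D or A   [absorption]
= A   [absorption]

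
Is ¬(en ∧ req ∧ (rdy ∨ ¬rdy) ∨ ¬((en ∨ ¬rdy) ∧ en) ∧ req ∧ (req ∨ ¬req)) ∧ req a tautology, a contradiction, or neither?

¬(en ∧ req ∧ (rdy ∨ ¬rdy) ∨ ¬((en ∨ ¬rdy) ∧ en) ∧ req ∧ (req ∨ ¬req)) ∧ req
= ¬(en ∧ req ∧ (rdy ∨ ¬rdy) ∨ ¬en ∧ req ∧ (req ∨ ¬req)) ∧ req   (absorption)
= ¬(en ∧ req ∨ ¬en ∧ req ∧ (req ∨ ¬req)) ∧ req   (complement / identity)
= ¬(en ∧ req ∨ ¬en ∧ req) ∧ req   (complement / identity)
= ¬req ∧ req   (distribution)
= False   (complement)

contradiction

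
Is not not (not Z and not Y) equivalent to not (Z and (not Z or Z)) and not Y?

Yes

E1: not not (not Z and not Y)
    = not Z and not Y   — double negation
E2: not (Z and (not Z or Z)) and not Y
    = not Z and not Y   — complement / identity
Both reduce to not Z and not Y, so they are equivalent.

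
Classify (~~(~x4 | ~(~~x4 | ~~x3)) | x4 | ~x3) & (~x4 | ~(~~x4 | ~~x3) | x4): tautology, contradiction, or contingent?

(~~(~x4 | ~(~~x4 | ~~x3)) | x4 | ~x3) & (~x4 | ~(~~x4 | ~~x3) | x4)
= (~x4 | ~(~~x4 | ~~x3) | x4 | ~x3) & (~x4 | ~(~~x4 | ~~x3) | x4)   [double negation]
= ~x4 | ~(~~x4 | ~~x3) | x4   [absorption]
= ~x4 | ~x4 & ~x3 | x4   [De Morgan]
= ~x4 | x4   [absorption]
= 1   [complement]

tautology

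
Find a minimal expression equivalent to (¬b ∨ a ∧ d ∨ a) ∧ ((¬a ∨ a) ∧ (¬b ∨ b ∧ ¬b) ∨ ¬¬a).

¬b ∨ a

(¬b ∨ a ∧ d ∨ a) ∧ ((¬a ∨ a) ∧ (¬b ∨ b ∧ ¬b) ∨ ¬¬a)
= (¬b ∨ a ∧ d ∨ a) ∧ ((¬a ∨ a) ∧ (¬b ∨ b ∧ ¬b) ∨ a)
= (¬b ∨ a) ∧ ((¬a ∨ a) ∧ (¬b ∨ b ∧ ¬b) ∨ a)
= (¬b ∨ a) ∧ ((¬a ∨ a) ∧ ¬b ∨ a)
= (¬b ∨ a) ∧ (¬b ∨ a)
= ¬b ∨ a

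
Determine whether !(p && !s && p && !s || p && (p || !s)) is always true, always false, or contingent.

contingent

!(p && !s && p && !s || p && (p || !s))
= !(p && !s && p && !s || p)   (absorption)
= !(p && !s || p)   (idempotence)
= !p   (absorption)
This depends on p, so it is not a constant.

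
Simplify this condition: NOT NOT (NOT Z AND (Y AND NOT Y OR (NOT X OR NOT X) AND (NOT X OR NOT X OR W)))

NOT NOT (NOT Z AND (Y AND NOT Y OR (NOT X OR NOT X) AND (NOT X OR NOT X OR W)))
= NOT NOT (NOT Z AND (NOT X OR NOT X) AND (NOT X OR NOT X OR W))   (complement / identity)
= NOT Z AND (NOT X OR NOT X) AND (NOT X OR NOT X OR W)   (double negation)
= NOT Z AND (NOT X OR NOT X)   (absorption)
= NOT Z AND NOT X   (idempotence)

NOT Z AND NOT X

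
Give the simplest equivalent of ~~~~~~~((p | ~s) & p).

~~~~~~~((p | ~s) & p)
= ~~~~~~~p   — absorption
= ~~~~~p   — double negation
= ~~~p   — double negation
= ~p   — double negation

~p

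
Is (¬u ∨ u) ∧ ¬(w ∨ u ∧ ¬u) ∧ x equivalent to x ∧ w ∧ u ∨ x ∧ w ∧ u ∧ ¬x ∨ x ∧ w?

E1: (¬u ∨ u) ∧ ¬(w ∨ u ∧ ¬u) ∧ x
    = ¬(w ∨ u ∧ ¬u) ∧ x   (complement / identity)
    = ¬w ∧ x   (complement / identity)
E2: x ∧ w ∧ u ∨ x ∧ w ∧ u ∧ ¬x ∨ x ∧ w
    = x ∧ w ∧ u ∨ x ∧ w   (absorption)
    = x ∧ w   (absorption)
These differ: at u=1, w=1, x=1, E1 = 0 but E2 = 1.

No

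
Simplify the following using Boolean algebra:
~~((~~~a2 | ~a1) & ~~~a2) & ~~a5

~~((~~~a2 | ~a1) & ~~~a2) & ~~a5
= ~~((~~~a2 | ~a1) & ~~~a2) & a5
= ~~~~~a2 & a5
= ~~~a2 & a5
= ~a2 & a5

~a2 & a5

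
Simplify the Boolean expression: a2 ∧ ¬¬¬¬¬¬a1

a2 ∧ a1

a2 ∧ ¬¬¬¬¬¬a1
= a2 ∧ ¬¬¬¬a1
= a2 ∧ ¬¬a1
= a2 ∧ a1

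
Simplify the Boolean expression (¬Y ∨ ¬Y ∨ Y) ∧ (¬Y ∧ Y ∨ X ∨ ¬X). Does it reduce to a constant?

(¬Y ∨ ¬Y ∨ Y) ∧ (¬Y ∧ Y ∨ X ∨ ¬X)
= (¬Y ∨ Y) ∧ (¬Y ∧ Y ∨ X ∨ ¬X)   (idempotence)
= ¬Y ∧ Y ∨ X ∨ ¬X   (complement / identity)
= X ∨ ¬X   (complement / identity)
= True   (complement)

True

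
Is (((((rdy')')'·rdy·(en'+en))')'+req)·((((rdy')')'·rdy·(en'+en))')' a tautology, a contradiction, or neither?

(((((rdy')')'·rdy·(en'+en))')'+req)·((((rdy')')'·rdy·(en'+en))')'
= ((((rdy')')'·rdy·(en'+en))')'   (absorption)
= ((rdy')')'·rdy·(en'+en)   (double negation)
= ((rdy')')'·rdy   (complement / identity)
= rdy'·rdy   (double negation)
= 0   (complement)

contradiction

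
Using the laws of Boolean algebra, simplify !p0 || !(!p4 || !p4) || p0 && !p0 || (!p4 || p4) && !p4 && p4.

!p0 || p4

!p0 || !(!p4 || !p4) || p0 && !p0 || (!p4 || p4) && !p4 && p4
= !p0 || !(!p4 || !p4) || (!p4 || p4) && !p4 && p4   (complement / identity)
= !p0 || !(!p4 || !p4) || !p4 && p4   (complement / identity)
= !p0 || p4 && p4 || !p4 && p4   (De Morgan)
= !p0 || p4   (distribution)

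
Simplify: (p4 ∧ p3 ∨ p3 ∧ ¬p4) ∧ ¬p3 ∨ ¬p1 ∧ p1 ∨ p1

p1

(p4 ∧ p3 ∨ p3 ∧ ¬p4) ∧ ¬p3 ∨ ¬p1 ∧ p1 ∨ p1
= p3 ∧ ¬p3 ∨ ¬p1 ∧ p1 ∨ p1
= p3 ∧ ¬p3 ∨ p1
= p1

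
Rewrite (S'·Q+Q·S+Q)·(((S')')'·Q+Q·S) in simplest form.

Q

(S'·Q+Q·S+Q)·(((S')')'·Q+Q·S)
= (S'·Q+Q·S+Q)·(S'·Q+Q·S)   [double negation]
= S'·Q+Q·S   [absorption]
= Q   [distribution]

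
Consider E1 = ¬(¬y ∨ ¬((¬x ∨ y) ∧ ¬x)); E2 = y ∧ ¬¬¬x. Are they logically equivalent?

E1: ¬(¬y ∨ ¬((¬x ∨ y) ∧ ¬x))
    = ¬(¬y ∨ ¬¬x)   [absorption]
    = y ∧ ¬x   [De Morgan]
E2: y ∧ ¬¬¬x
    = y ∧ ¬x   [double negation]
Both reduce to y ∧ ¬x, so they are equivalent.

Yes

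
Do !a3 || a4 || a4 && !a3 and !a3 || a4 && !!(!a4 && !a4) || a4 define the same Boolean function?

E1: !a3 || a4 || a4 && !a3
    = !a3 || a4   (absorption)
E2: !a3 || a4 && !!(!a4 && !a4) || a4
    = !a3 || a4 && !(a4 || a4) || a4   (De Morgan)
    = !a3 || a4 && !a4 || a4   (idempotence)
    = !a3 || a4   (complement / identity)
Both reduce to !a3 || a4, so they are equivalent.

Yes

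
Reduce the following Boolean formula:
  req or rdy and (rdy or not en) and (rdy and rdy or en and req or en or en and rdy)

req or rdy

req or rdy and (rdy or not en) and (rdy and rdy or en and req or en or en and rdy)
= req or rdy and (rdy or not en) and (rdy and rdy or en and req or en)   [absorption]
= req or rdy and (rdy or not en) and (rdy or en and req or en)   [idempotence]
= req or rdy and (rdy or not en) and (rdy or en)   [absorption]
= req or rdy and (rdy or en)   [absorption]
= req or rdy   [absorption]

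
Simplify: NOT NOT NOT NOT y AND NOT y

NOT NOT NOT NOT y AND NOT y
= NOT NOT y AND NOT y   [double negation]
= y AND NOT y   [double negation]
= FALSE   [complement]

FALSE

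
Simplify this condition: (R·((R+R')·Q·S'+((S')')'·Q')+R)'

R'

(R·((R+R')·Q·S'+((S')')'·Q')+R)'
= (R·(Q·S'+((S')')'·Q')+R)'
= (R·(Q·S'+S'·Q')+R)'
= (R·S'+R)'
= R'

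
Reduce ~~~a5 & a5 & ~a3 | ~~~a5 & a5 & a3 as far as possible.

~~~a5 & a5 & ~a3 | ~~~a5 & a5 & a3
= ~~~a5 & a5   (distribution)
= ~a5 & a5   (double negation)
= 0   (complement)

0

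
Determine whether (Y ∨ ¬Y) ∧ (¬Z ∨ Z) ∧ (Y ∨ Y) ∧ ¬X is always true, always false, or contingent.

contingent

(Y ∨ ¬Y) ∧ (¬Z ∨ Z) ∧ (Y ∨ Y) ∧ ¬X
= (Y ∨ ¬Y) ∧ (Y ∨ Y) ∧ ¬X
= (Y ∨ Y) ∧ ¬X
= Y ∧ ¬X
This depends on X, Y, so it is not a constant.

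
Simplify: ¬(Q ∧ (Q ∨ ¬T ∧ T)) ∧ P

¬Q ∧ P

¬(Q ∧ (Q ∨ ¬T ∧ T)) ∧ P
= ¬(Q ∧ Q) ∧ P   — complement / identity
= ¬Q ∧ P   — idempotence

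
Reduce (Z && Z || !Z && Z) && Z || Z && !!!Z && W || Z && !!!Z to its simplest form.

(Z && Z || !Z && Z) && Z || Z && !!!Z && W || Z && !!!Z
= Z && Z || Z && !!!Z && W || Z && !!!Z   (distribution)
= Z && Z || Z && !!!Z   (absorption)
= Z && Z || Z && !Z   (double negation)
= Z   (distribution)

Z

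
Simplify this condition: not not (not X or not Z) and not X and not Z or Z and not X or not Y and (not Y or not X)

not not (not X or not Z) and not X and not Z or Z and not X or not Y and (not Y or not X)
= not not (not X or not Z) and not X and not Z or Z and not X or not Y   [absorption]
= (not X or not Z) and not X and not Z or Z and not X or not Y   [double negation]
= not X and not Z or Z and not X or not Y   [absorption]
= not X or not Y   [distribution]

not X or not Y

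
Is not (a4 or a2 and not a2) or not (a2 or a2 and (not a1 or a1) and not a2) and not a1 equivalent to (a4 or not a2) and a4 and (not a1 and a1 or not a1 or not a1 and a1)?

No

E1: not (a4 or a2 and not a2) or not (a2 or a2 and (not a1 or a1) and not a2) and not a1
    = not (a4 or a2 and not a2) or not (a2 or a2 and not a2) and not a1   — complement / identity
    = not a4 or not (a2 or a2 and not a2) and not a1   — complement / identity
    = not a4 or not a2 and not a1   — complement / identity
E2: (a4 or not a2) and a4 and (not a1 and a1 or not a1 or not a1 and a1)
    = a4 and (not a1 and a1 or not a1 or not a1 and a1)   — absorption
    = a4 and (not a1 and a1 or not a1)   — complement / identity
    = a4 and not a1   — complement / identity
These differ: at a1=0, a2=0, a4=0, E1 = 1 but E2 = 0.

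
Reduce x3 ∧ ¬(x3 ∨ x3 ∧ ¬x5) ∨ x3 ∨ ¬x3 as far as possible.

x3 ∧ ¬(x3 ∨ x3 ∧ ¬x5) ∨ x3 ∨ ¬x3
= x3 ∧ ¬x3 ∨ x3 ∨ ¬x3   [absorption]
= x3 ∨ ¬x3   [complement / identity]
= True   [complement]

True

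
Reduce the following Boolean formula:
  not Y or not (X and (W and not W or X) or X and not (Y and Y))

not Y or not (X and (W and not W or X) or X and not (Y and Y))
= not Y or not (X and X or X and not (Y and Y))   (complement / identity)
= not Y or not ((X or not (Y and Y)) and X)   (distribution)
= not Y or not ((X or not Y) and X)   (idempotence)
= not Y or not X   (absorption)

not Y or not X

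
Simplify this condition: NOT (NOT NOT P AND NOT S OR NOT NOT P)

NOT (NOT NOT P AND NOT S OR NOT NOT P)
= NOT NOT NOT P   (absorption)
= NOT P   (double negation)

NOT P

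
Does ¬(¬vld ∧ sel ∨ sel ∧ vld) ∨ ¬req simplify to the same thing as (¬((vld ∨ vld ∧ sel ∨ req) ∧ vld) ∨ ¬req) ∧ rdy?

No

E1: ¬(¬vld ∧ sel ∨ sel ∧ vld) ∨ ¬req
    = ¬sel ∨ ¬req
E2: (¬((vld ∨ vld ∧ sel ∨ req) ∧ vld) ∨ ¬req) ∧ rdy
    = (¬((vld ∨ req) ∧ vld) ∨ ¬req) ∧ rdy
    = (¬vld ∨ ¬req) ∧ rdy
These differ: at rdy=0, req=1, sel=0, vld=1, E1 = 1 but E2 = 0.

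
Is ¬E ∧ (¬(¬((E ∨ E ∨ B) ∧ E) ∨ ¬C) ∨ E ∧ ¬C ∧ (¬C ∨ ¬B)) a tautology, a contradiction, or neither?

¬E ∧ (¬(¬((E ∨ E ∨ B) ∧ E) ∨ ¬C) ∨ E ∧ ¬C ∧ (¬C ∨ ¬B))
= ¬E ∧ (¬(¬((E ∨ B) ∧ E) ∨ ¬C) ∨ E ∧ ¬C ∧ (¬C ∨ ¬B))   [idempotence]
= ¬E ∧ (¬(¬E ∨ ¬C) ∨ E ∧ ¬C ∧ (¬C ∨ ¬B))   [absorption]
= ¬E ∧ (¬(¬E ∨ ¬C) ∨ E ∧ ¬C)   [absorption]
= ¬E ∧ (E ∧ C ∨ E ∧ ¬C)   [De Morgan]
= ¬E ∧ E   [distribution]
= False   [complement]

contradiction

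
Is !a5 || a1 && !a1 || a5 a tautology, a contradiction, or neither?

tautology

!a5 || a1 && !a1 || a5
= !a5 || a5   — complement / identity
= true   — complement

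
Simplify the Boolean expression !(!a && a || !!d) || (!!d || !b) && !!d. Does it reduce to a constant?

true

!(!a && a || !!d) || (!!d || !b) && !!d
= !(!a && a || !!d) || !!d   [absorption]
= !!!d || !!d   [complement / identity]
= !d || !!d   [double negation]
= !d || d   [double negation]
= true   [complement]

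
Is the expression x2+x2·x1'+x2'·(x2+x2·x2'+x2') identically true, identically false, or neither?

identically true

x2+x2·x1'+x2'·(x2+x2·x2'+x2')
= x2+x2'·(x2+x2·x2'+x2')   (absorption)
= x2+x2'·(x2+x2')   (complement / identity)
= x2+x2'   (complement / identity)
= 1   (complement)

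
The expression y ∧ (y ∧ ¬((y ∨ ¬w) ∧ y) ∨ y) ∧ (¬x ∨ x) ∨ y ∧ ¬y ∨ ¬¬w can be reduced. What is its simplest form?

y ∧ (y ∧ ¬((y ∨ ¬w) ∧ y) ∨ y) ∧ (¬x ∨ x) ∨ y ∧ ¬y ∨ ¬¬w
= y ∧ (y ∧ ¬y ∨ y) ∧ (¬x ∨ x) ∨ y ∧ ¬y ∨ ¬¬w   (absorption)
= y ∧ (y ∧ ¬y ∨ y) ∨ y ∧ ¬y ∨ ¬¬w   (complement / identity)
= y ∧ (y ∧ ¬y ∨ y) ∨ y ∧ ¬y ∨ w   (double negation)
= y ∧ y ∨ y ∧ ¬y ∨ w   (complement / identity)
= y ∨ w   (distribution)

y ∨ w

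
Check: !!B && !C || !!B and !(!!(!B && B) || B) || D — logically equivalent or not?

No

E1: !!B && !C || !!B
    = !!B   [absorption]
    = B   [double negation]
E2: !(!!(!B && B) || B) || D
    = !(!B && B || B) || D   [double negation]
    = !B || D   [complement / identity]
These differ: at B=0, C=1, D=0, E1 = 0 but E2 = 1.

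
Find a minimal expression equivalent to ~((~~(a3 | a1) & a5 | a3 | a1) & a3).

~((~~(a3 | a1) & a5 | a3 | a1) & a3)
= ~(((a3 | a1) & a5 | a3 | a1) & a3)   (double negation)
= ~((a3 | a1) & a3)   (absorption)
= ~a3   (absorption)

~a3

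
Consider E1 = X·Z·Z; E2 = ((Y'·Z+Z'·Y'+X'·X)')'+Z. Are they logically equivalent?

No

E1: X·Z·Z
    = X·Z   — idempotence
E2: ((Y'·Z+Z'·Y'+X'·X)')'+Z
    = ((Y'+X'·X)')'+Z   — distribution
    = ((Y')')'+Z   — complement / identity
    = Y'+Z   — double negation
These differ: at X=0, Y=0, Z=0, E1 = 0 but E2 = 1.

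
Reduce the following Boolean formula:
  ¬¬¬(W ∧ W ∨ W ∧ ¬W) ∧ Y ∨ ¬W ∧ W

¬W ∧ Y

¬¬¬(W ∧ W ∨ W ∧ ¬W) ∧ Y ∨ ¬W ∧ W
= ¬¬¬W ∧ Y ∨ ¬W ∧ W   — distribution
= ¬W ∧ Y ∨ ¬W ∧ W   — double negation
= ¬W ∧ Y   — complement / identity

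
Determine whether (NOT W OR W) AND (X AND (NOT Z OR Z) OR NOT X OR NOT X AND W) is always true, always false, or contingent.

always true

(NOT W OR W) AND (X AND (NOT Z OR Z) OR NOT X OR NOT X AND W)
= (NOT W OR W) AND (X OR NOT X OR NOT X AND W)   (complement / identity)
= (NOT W OR W) AND (X OR NOT X)   (absorption)
= NOT W OR W   (complement / identity)
= TRUE   (complement)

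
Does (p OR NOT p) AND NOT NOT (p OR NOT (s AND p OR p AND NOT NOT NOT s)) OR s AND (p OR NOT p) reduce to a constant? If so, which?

yes, True

(p OR NOT p) AND NOT NOT (p OR NOT (s AND p OR p AND NOT NOT NOT s)) OR s AND (p OR NOT p)
= (p OR NOT p) AND (p OR NOT (s AND p OR p AND NOT NOT NOT s)) OR s AND (p OR NOT p)
= (p OR NOT p) AND (p OR NOT (s AND p OR p AND NOT s)) OR s AND (p OR NOT p)
= (p OR NOT p) AND (p OR NOT p) OR s AND (p OR NOT p)
= (p OR NOT p) AND (p OR NOT p OR s)
= p OR NOT p
= TRUE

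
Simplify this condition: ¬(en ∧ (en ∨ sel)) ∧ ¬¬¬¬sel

¬(en ∧ (en ∨ sel)) ∧ ¬¬¬¬sel
= ¬en ∧ ¬¬¬¬sel   [absorption]
= ¬en ∧ ¬¬sel   [double negation]
= ¬en ∧ sel   [double negation]

¬en ∧ sel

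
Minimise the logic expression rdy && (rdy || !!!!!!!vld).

rdy

rdy && (rdy || !!!!!!!vld)
= rdy && (rdy || !!!!!vld)
= rdy && (rdy || !!!vld)
= rdy && (rdy || !vld)
= rdy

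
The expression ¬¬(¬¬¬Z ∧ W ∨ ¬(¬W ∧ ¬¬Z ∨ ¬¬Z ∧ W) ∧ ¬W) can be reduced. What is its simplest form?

¬Z

¬¬(¬¬¬Z ∧ W ∨ ¬(¬W ∧ ¬¬Z ∨ ¬¬Z ∧ W) ∧ ¬W)
= ¬¬(¬¬¬Z ∧ W ∨ ¬¬¬Z ∧ ¬W)   — distribution
= ¬¬¬¬¬Z   — distribution
= ¬¬¬Z   — double negation
= ¬Z   — double negation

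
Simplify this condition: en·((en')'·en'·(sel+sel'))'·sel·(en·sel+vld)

en·((en')'·en'·(sel+sel'))'·sel·(en·sel+vld)
= en·((en')'·en')'·sel·(en·sel+vld)   (complement / identity)
= en·(en'+en)·sel·(en·sel+vld)   (De Morgan)
= en·sel·(en·sel+vld)   (complement / identity)
= en·sel   (absorption)

en·sel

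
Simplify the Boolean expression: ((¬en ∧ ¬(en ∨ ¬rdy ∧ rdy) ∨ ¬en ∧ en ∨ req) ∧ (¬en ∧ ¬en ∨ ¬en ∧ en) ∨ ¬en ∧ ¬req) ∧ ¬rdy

((¬en ∧ ¬(en ∨ ¬rdy ∧ rdy) ∨ ¬en ∧ en ∨ req) ∧ (¬en ∧ ¬en ∨ ¬en ∧ en) ∨ ¬en ∧ ¬req) ∧ ¬rdy
= ((¬en ∧ ¬en ∨ ¬en ∧ en ∨ req) ∧ (¬en ∧ ¬en ∨ ¬en ∧ en) ∨ ¬en ∧ ¬req) ∧ ¬rdy
= (¬en ∧ ¬en ∨ ¬en ∧ en ∨ ¬en ∧ ¬req) ∧ ¬rdy
= (¬en ∨ ¬en ∧ ¬req) ∧ ¬rdy
= ¬en ∧ ¬rdy

¬en ∧ ¬rdy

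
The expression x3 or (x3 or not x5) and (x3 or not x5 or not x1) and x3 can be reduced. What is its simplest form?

x3

x3 or (x3 or not x5) and (x3 or not x5 or not x1) and x3
= x3 or (x3 or not x5) and x3
= x3 or x3
= x3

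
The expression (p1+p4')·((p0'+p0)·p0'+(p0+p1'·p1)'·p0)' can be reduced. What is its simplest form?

(p1+p4')·((p0'+p0)·p0'+(p0+p1'·p1)'·p0)'
= (p1+p4')·((p0'+p0)·p0'+p0'·p0)'   — complement / identity
= (p1+p4')·((p0'+p0)·p0')'   — complement / identity
= (p1+p4')·(p0')'   — complement / identity
= (p1+p4')·p0   — double negation

(p1+p4')·p0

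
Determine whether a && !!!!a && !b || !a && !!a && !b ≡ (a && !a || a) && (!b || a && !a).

Yes

E1: a && !!!!a && !b || !a && !!a && !b
    = a && !!a && !b || !a && !!a && !b   [double negation]
    = !!a && !b   [distribution]
    = a && !b   [double negation]
E2: (a && !a || a) && (!b || a && !a)
    = a && !a || a && !b   [distribution]
    = a && !b   [complement / identity]
Both reduce to a && !b, so they are equivalent.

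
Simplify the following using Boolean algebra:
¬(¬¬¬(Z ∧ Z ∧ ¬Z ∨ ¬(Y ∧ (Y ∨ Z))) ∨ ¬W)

¬Y ∧ W

¬(¬¬¬(Z ∧ Z ∧ ¬Z ∨ ¬(Y ∧ (Y ∨ Z))) ∨ ¬W)
= ¬(¬¬¬(Z ∧ ¬Z ∨ ¬(Y ∧ (Y ∨ Z))) ∨ ¬W)   (idempotence)
= ¬(¬¬¬¬(Y ∧ (Y ∨ Z)) ∨ ¬W)   (complement / identity)
= ¬(¬¬¬¬Y ∨ ¬W)   (absorption)
= ¬(¬¬Y ∨ ¬W)   (double negation)
= ¬Y ∧ W   (De Morgan)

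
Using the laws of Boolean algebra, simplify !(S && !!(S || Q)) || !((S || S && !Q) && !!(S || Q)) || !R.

!S || !R

!(S && !!(S || Q)) || !((S || S && !Q) && !!(S || Q)) || !R
= !(S && !!(S || Q)) || !(S && !!(S || Q)) || !R   [absorption]
= !(S && (S || Q)) || !(S && !!(S || Q)) || !R   [double negation]
= !(S && (S || Q)) || !(S && (S || Q)) || !R   [double negation]
= !(S && (S || Q)) || !R   [idempotence]
= !S || !R   [absorption]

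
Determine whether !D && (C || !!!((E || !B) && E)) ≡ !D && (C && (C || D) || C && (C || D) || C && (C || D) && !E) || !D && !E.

Yes

E1: !D && (C || !!!((E || !B) && E))
    = !D && (C || !!!E)   (absorption)
    = !D && (C || !E)   (double negation)
E2: !D && (C && (C || D) || C && (C || D) || C && (C || D) && !E) || !D && !E
    = !D && (C && (C || D) || C && (C || D)) || !D && !E   (absorption)
    = !D && C && (C || D) || !D && !E   (idempotence)
    = !D && C || !D && !E   (absorption)
    = !D && (C || !E)   (distribution)
Both reduce to !D && (C || !E), so they are equivalent.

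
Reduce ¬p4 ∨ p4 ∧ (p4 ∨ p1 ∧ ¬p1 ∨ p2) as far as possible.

True

¬p4 ∨ p4 ∧ (p4 ∨ p1 ∧ ¬p1 ∨ p2)
= ¬p4 ∨ p4 ∧ (p4 ∨ p2)   — complement / identity
= ¬p4 ∨ p4   — absorption
= True   — complement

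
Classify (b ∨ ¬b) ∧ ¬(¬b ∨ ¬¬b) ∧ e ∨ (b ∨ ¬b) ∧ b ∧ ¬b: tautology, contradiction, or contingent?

contradiction

(b ∨ ¬b) ∧ ¬(¬b ∨ ¬¬b) ∧ e ∨ (b ∨ ¬b) ∧ b ∧ ¬b
= (b ∨ ¬b) ∧ b ∧ ¬b ∧ e ∨ (b ∨ ¬b) ∧ b ∧ ¬b   [De Morgan]
= (b ∨ ¬b) ∧ b ∧ ¬b   [absorption]
= b ∧ ¬b   [complement / identity]
= False   [complement]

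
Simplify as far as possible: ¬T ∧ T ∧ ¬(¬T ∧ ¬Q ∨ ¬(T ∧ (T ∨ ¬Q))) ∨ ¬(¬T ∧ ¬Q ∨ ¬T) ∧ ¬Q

¬T ∧ T ∧ ¬(¬T ∧ ¬Q ∨ ¬(T ∧ (T ∨ ¬Q))) ∨ ¬(¬T ∧ ¬Q ∨ ¬T) ∧ ¬Q
= ¬T ∧ T ∧ ¬(¬T ∧ ¬Q ∨ ¬T) ∨ ¬(¬T ∧ ¬Q ∨ ¬T) ∧ ¬Q   — absorption
= (¬T ∧ T ∨ ¬Q) ∧ ¬(¬T ∧ ¬Q ∨ ¬T)   — distribution
= ¬Q ∧ ¬(¬T ∧ ¬Q ∨ ¬T)   — complement / identity
= ¬Q ∧ ¬¬T   — absorption
= ¬Q ∧ T   — double negation

¬Q ∧ T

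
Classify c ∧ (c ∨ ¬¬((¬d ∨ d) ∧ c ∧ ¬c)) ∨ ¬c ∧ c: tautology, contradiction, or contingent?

c ∧ (c ∨ ¬¬((¬d ∨ d) ∧ c ∧ ¬c)) ∨ ¬c ∧ c
= c ∧ (c ∨ ¬¬(c ∧ ¬c)) ∨ ¬c ∧ c   [complement / identity]
= c ∧ (c ∨ c ∧ ¬c) ∨ ¬c ∧ c   [double negation]
= c ∧ c ∨ ¬c ∧ c   [complement / identity]
= c   [distribution]
This depends on c, so it is not a constant.

contingent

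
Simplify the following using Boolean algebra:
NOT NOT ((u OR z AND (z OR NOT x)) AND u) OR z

u OR z

NOT NOT ((u OR z AND (z OR NOT x)) AND u) OR z
= NOT NOT ((u OR z) AND u) OR z
= NOT NOT u OR z
= u OR z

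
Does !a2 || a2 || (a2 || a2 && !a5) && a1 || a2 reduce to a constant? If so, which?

yes, True

!a2 || a2 || (a2 || a2 && !a5) && a1 || a2
= !a2 || a2 || a2 && a1 || a2   — absorption
= !a2 || a2 || a2   — absorption
= !a2 || a2   — idempotence
= true   — complement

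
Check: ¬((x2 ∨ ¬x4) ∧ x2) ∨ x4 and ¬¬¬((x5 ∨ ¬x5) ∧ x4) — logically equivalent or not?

No

E1: ¬((x2 ∨ ¬x4) ∧ x2) ∨ x4
    = ¬x2 ∨ x4   [absorption]
E2: ¬¬¬((x5 ∨ ¬x5) ∧ x4)
    = ¬¬¬x4   [complement / identity]
    = ¬x4   [double negation]
These differ: at x2=1, x4=0, x5=0, E1 = 0 but E2 = 1.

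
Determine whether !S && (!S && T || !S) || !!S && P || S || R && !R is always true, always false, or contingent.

always true

!S && (!S && T || !S) || !!S && P || S || R && !R
= !S && (!S && T || !S) || !!S && P || S
= !S && (!S && T || !S) || S && P || S
= !S && (!S && T || !S) || S
= !S && !S || S
= !S || S
= true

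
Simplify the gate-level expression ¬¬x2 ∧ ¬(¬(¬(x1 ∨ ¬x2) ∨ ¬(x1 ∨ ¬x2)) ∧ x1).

x2 ∧ ¬x1

¬¬x2 ∧ ¬(¬(¬(x1 ∨ ¬x2) ∨ ¬(x1 ∨ ¬x2)) ∧ x1)
= ¬¬x2 ∧ ¬((x1 ∨ ¬x2) ∧ (x1 ∨ ¬x2) ∧ x1)
= ¬¬x2 ∧ ¬((x1 ∨ ¬x2) ∧ x1)
= x2 ∧ ¬((x1 ∨ ¬x2) ∧ x1)
= x2 ∧ ¬x1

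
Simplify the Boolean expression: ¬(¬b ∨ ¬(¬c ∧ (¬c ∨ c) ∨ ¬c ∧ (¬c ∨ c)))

¬(¬b ∨ ¬(¬c ∧ (¬c ∨ c) ∨ ¬c ∧ (¬c ∨ c)))
= ¬(¬b ∨ ¬(¬c ∧ (¬c ∨ c)))   [idempotence]
= b ∧ ¬c ∧ (¬c ∨ c)   [De Morgan]
= b ∧ ¬c   [complement / identity]

b ∧ ¬c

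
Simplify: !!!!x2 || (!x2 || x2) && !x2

true

!!!!x2 || (!x2 || x2) && !x2
= !!x2 || (!x2 || x2) && !x2
= !!x2 || !x2
= x2 || !x2
= true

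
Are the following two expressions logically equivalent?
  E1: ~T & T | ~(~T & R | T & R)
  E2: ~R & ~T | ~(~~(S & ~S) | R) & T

E1: ~T & T | ~(~T & R | T & R)
    = ~T & T | ~R   (distribution)
    = ~R   (complement / identity)
E2: ~R & ~T | ~(~~(S & ~S) | R) & T
    = ~R & ~T | ~(S & ~S | R) & T   (double negation)
    = ~R & ~T | ~R & T   (complement / identity)
    = ~R   (distribution)
Both reduce to ~R, so they are equivalent.

Yes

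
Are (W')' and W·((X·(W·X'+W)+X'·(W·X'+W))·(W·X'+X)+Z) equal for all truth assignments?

E1: (W')'
    = W   (double negation)
E2: W·((X·(W·X'+W)+X'·(W·X'+W))·(W·X'+X)+Z)
    = W·((W·X'+W)·(W·X'+X)+Z)   (distribution)
    = W·(W·X'+W·X+Z)   (distribution)
    = W·(W+Z)   (distribution)
    = W   (absorption)
Both reduce to W, so they are equivalent.

Yes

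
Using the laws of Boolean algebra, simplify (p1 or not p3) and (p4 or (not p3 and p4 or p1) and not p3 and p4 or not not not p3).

(p1 or not p3) and (p4 or (not p3 and p4 or p1) and not p3 and p4 or not not not p3)
= (p1 or not p3) and (p4 or not p3 and p4 or not not not p3)   [absorption]
= (p1 or not p3) and (p4 or not p3 and p4 or not p3)   [double negation]
= (p1 or not p3) and (p4 or not p3)   [absorption]
= not p3 or p1 and p4   [distribution]

not p3 or p1 and p4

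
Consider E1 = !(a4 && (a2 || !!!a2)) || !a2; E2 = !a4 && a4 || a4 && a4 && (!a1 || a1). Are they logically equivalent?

E1: !(a4 && (a2 || !!!a2)) || !a2
    = !(a4 && (a2 || !a2)) || !a2   (double negation)
    = !a4 || !a2   (complement / identity)
E2: !a4 && a4 || a4 && a4 && (!a1 || a1)
    = !a4 && a4 || a4 && a4   (complement / identity)
    = a4   (distribution)
These differ: at a1=0, a2=0, a4=0, E1 = 1 but E2 = 0.

No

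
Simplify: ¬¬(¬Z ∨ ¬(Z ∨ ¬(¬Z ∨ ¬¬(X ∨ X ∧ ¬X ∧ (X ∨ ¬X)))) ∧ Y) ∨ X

¬Z ∨ X

¬¬(¬Z ∨ ¬(Z ∨ ¬(¬Z ∨ ¬¬(X ∨ X ∧ ¬X ∧ (X ∨ ¬X)))) ∧ Y) ∨ X
= ¬¬(¬Z ∨ ¬(Z ∨ ¬(¬Z ∨ ¬¬(X ∨ X ∧ ¬X))) ∧ Y) ∨ X   [complement / identity]
= ¬¬(¬Z ∨ ¬(Z ∨ Z ∧ ¬(X ∨ X ∧ ¬X)) ∧ Y) ∨ X   [De Morgan]
= ¬¬(¬Z ∨ ¬(Z ∨ Z ∧ ¬X) ∧ Y) ∨ X   [complement / identity]
= ¬¬(¬Z ∨ ¬Z ∧ Y) ∨ X   [absorption]
= ¬Z ∨ ¬Z ∧ Y ∨ X   [double negation]
= ¬Z ∨ X   [absorption]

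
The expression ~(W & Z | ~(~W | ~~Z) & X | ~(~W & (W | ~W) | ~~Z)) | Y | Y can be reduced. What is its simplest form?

~W | Y

~(W & Z | ~(~W | ~~Z) & X | ~(~W & (W | ~W) | ~~Z)) | Y | Y
= ~(W & Z | ~(~W | ~~Z) & X | ~(~W | ~~Z)) | Y | Y   (complement / identity)
= ~(W & Z | ~(~W | ~~Z)) | Y | Y   (absorption)
= ~(W & Z | ~(~W | ~~Z)) | Y   (idempotence)
= ~(W & Z | W & ~Z) | Y   (De Morgan)
= ~W | Y   (distribution)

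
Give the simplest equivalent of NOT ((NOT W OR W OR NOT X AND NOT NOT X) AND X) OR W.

NOT X OR W

NOT ((NOT W OR W OR NOT X AND NOT NOT X) AND X) OR W
= NOT ((NOT W OR W OR NOT X AND X) AND X) OR W   (double negation)
= NOT ((NOT W OR W) AND X) OR W   (complement / identity)
= NOT X OR W   (complement / identity)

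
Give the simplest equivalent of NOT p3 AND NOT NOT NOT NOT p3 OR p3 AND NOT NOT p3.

NOT p3 AND NOT NOT NOT NOT p3 OR p3 AND NOT NOT p3
= NOT p3 AND NOT NOT p3 OR p3 AND NOT NOT p3   (double negation)
= NOT NOT p3   (distribution)
= p3   (double negation)

p3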